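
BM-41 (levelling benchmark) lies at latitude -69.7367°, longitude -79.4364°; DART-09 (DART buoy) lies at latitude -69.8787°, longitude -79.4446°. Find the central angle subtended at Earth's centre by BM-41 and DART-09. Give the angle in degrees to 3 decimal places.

Δφ = -0.1420°,  Δλ = -0.0082°
a = sin²(Δφ/2) + cos φ₁ cos φ₂ sin²(Δλ/2) = 0.000002
c = 2·arcsin(√a) = 0.002479 rad = 0.1420°

0.142°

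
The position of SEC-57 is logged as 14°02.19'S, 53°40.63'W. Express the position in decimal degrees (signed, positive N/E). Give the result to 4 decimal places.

-14.0365°, -53.6772°

lat: 14.0365° S → -14.0365°
lon: 53.6772° W → -53.6772°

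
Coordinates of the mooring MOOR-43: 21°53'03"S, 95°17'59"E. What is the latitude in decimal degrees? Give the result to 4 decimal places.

21.8842°S

21° + 53′/60 + 3″/3600 = 21 + 0.88333 + 0.00083 = 21.8842°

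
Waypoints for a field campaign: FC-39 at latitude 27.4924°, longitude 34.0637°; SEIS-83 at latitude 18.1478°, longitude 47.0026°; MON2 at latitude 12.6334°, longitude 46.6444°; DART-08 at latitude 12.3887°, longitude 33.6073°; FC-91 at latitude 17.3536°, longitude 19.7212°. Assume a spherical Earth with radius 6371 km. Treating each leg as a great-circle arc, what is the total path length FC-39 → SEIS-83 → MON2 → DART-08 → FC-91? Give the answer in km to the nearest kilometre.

5303 km

FC-39→SEIS-83: c = 0.264104 rad, d = 1682.61 km
SEIS-83→MON2: c = 0.096433 rad, d = 614.37 km
MON2→DART-08: c = 0.222155 rad, d = 1415.35 km
DART-08→FC-91: c = 0.249636 rad, d = 1590.43 km
Total = 1682.61 + 614.37 + 1415.35 + 1590.43 = 5302.76 km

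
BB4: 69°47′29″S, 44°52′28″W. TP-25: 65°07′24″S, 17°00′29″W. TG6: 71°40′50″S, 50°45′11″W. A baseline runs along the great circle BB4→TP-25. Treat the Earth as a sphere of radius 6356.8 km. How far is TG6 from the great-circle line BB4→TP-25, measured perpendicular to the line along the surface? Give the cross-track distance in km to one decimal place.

BB4: φ = -69.79139°, λ = -44.87444°
TP-25: φ = -65.12333°, λ = -17.00806°
TG6: φ = -71.68056°, λ = -50.75306°
δ₁₃ = central angle BB4→TG6 = 0.047217 rad  (haversine)
θ₁₃ = bearing BB4→TG6 = 223.004°,  θ₁₂ = bearing BB4→TP-25 = 79.736°
dₓₜ = R·arcsin(sin δ₁₃ · sin(θ₁₃ − θ₁₂)) = 6356.8·arcsin(0.04720·sin(143.268°)) = 179.469 km
|dₓₜ| = 179.469 km

179.5 km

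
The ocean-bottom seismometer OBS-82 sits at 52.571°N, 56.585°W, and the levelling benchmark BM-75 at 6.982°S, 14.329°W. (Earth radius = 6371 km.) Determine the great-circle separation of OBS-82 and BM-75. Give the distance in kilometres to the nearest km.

7730 km

Δφ = -59.5530°,  Δλ = 42.2560°
a = sin²(Δφ/2) + cos φ₁ cos φ₂ sin²(Δλ/2) = 0.325010
c = 2·arcsin(√a) = 1.213247 rad = 69.5139°
d = R·c = 6371 × 1.213247 = 7729.6 km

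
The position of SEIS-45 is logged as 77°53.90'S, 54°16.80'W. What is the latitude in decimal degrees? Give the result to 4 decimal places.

77.8983°S

77° + 53.90′/60 = 77 + 0.89833 = 77.8983°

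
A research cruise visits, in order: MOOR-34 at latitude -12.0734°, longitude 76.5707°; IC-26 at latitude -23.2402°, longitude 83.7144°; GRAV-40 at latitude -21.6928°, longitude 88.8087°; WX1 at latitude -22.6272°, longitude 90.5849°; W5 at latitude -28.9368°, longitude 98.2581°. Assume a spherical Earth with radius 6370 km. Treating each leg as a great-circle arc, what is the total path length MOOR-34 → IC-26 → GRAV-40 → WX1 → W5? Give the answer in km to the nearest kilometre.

3254 km

MOOR-34→IC-26: c = 0.228123 rad, d = 1453.14 km
IC-26→GRAV-40: c = 0.086482 rad, d = 550.89 km
GRAV-40→WX1: c = 0.033019 rad, d = 210.33 km
WX1→W5: c = 0.163219 rad, d = 1039.70 km
Total = 1453.14 + 550.89 + 210.33 + 1039.70 = 3254.06 km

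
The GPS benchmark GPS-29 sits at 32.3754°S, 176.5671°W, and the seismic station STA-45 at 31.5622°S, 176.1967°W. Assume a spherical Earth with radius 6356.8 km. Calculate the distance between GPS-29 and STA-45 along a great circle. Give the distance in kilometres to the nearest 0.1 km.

96.7 km

Δφ = 0.8132°,  Δλ = 0.3704°
a = sin²(Δφ/2) + cos φ₁ cos φ₂ sin²(Δλ/2) = 0.000058
c = 2·arcsin(√a) = 0.015216 rad = 0.8718°
d = R·c = 6356.8 × 0.015216 = 96.7 km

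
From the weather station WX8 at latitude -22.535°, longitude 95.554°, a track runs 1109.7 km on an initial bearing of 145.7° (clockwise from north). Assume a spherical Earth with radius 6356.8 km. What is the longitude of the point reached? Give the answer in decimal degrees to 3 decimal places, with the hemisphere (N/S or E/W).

δ = d/R = 1109.7/6356.8 = 0.174569 rad
φ₂ = arcsin(sin φ₁ cos δ + cos φ₁ sin δ cos θ)
   = arcsin(-0.38325·0.98480 + 0.92365·0.17368·-0.82610) = -30.66033°
λ₂ = λ₁ + atan2(sin θ sin δ cos φ₁, cos δ − sin φ₁ sin φ₂) = 102.08733°

102.087°E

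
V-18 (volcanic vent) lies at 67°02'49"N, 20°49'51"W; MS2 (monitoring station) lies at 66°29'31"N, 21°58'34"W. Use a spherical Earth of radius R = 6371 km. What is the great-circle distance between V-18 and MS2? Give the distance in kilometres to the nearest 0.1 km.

79.6 km

V-18: φ = +67.04694°, λ = -20.83083°
MS2: φ = +66.49194°, λ = -21.97611°
Δφ = -0.5550°,  Δλ = -1.1453°
a = sin²(Δφ/2) + cos φ₁ cos φ₂ sin²(Δλ/2) = 0.000039
c = 2·arcsin(√a) = 0.012489 rad = 0.7156°
d = R·c = 6371 × 0.012489 = 79.6 km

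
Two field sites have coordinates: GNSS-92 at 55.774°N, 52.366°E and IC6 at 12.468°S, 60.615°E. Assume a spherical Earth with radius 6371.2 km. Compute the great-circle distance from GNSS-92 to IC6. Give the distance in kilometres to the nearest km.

7627 km

Δφ = -68.2420°,  Δλ = 8.2490°
a = sin²(Δφ/2) + cos φ₁ cos φ₂ sin²(Δλ/2) = 0.317497
c = 2·arcsin(√a) = 1.197158 rad = 68.5921°
d = R·c = 6371.2 × 1.197158 = 7627.3 km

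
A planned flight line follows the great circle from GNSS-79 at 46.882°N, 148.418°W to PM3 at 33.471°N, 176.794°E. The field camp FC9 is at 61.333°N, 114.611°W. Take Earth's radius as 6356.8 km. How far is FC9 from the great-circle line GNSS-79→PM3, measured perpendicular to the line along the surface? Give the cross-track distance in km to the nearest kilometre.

δ₁₃ = central angle GNSS-79→FC9 = 0.420412 rad  (haversine)
θ₁₃ = bearing GNSS-79→FC9 = 40.842°,  θ₁₂ = bearing GNSS-79→PM3 = 255.497°
dₓₜ = R·arcsin(sin δ₁₃ · sin(θ₁₃ − θ₁₂)) = 6356.8·arcsin(0.40814·sin(-214.655°)) = 1488.861 km
|dₓₜ| = 1488.861 km

1489 km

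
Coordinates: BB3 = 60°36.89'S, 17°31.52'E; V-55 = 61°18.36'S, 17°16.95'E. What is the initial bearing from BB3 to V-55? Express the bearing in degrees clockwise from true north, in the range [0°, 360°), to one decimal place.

189.6°

BB3: φ = -60.61483°, λ = +17.52533°
V-55: φ = -61.30600°, λ = +17.28250°
Δλ = -0.2428°
y = sin Δλ · cos φ₂ = -0.002035
x = cos φ₁ sin φ₂ − sin φ₁ cos φ₂ cos Δλ = -0.012067
θ = atan2(y, x) = -170.4277° → 189.5723° (mod 360°)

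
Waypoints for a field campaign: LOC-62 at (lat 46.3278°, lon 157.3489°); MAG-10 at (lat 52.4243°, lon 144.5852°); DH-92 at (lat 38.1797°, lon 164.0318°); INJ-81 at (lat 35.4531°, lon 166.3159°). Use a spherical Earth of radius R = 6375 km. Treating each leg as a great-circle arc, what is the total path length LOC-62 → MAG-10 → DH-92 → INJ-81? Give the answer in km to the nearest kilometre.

LOC-62→MAG-10: c = 0.179467 rad, d = 1144.10 km
MAG-10→DH-92: c = 0.342530 rad, d = 2183.63 km
DH-92→INJ-81: c = 0.057294 rad, d = 365.25 km
Total = 1144.10 + 2183.63 + 365.25 = 3692.98 km

3693 km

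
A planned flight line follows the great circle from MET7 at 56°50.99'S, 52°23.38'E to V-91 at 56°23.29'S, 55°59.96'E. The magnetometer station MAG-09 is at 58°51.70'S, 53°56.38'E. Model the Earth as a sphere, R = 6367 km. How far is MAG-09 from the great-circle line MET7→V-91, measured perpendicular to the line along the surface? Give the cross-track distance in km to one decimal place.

237.9 km

MET7: φ = -56.84983°, λ = +52.38967°
V-91: φ = -56.38817°, λ = +55.99933°
MAG-09: φ = -58.86167°, λ = +53.93967°
δ₁₃ = central angle MET7→MAG-09 = 0.037946 rad  (haversine)
θ₁₃ = bearing MET7→MAG-09 = 158.365°,  θ₁₂ = bearing MET7→V-91 = 78.425°
dₓₜ = R·arcsin(sin δ₁₃ · sin(θ₁₃ − θ₁₂)) = 6367·arcsin(0.03794·sin(79.939°)) = 237.886 km
|dₓₜ| = 237.886 km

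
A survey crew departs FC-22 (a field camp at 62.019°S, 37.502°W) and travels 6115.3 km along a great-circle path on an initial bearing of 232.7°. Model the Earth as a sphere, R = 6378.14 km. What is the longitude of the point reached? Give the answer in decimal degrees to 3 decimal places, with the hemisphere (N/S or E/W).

δ = d/R = 6115.3/6378.14 = 0.958790 rad
φ₂ = arcsin(sin φ₁ cos δ + cos φ₁ sin δ cos θ)
   = arcsin(-0.88310·0.57451 + 0.46918·0.81850·-0.60599) = -47.73692°
λ₂ = λ₁ + atan2(sin θ sin δ cos φ₁, cos δ − sin φ₁ sin φ₂) = -142.00917°

142.009°W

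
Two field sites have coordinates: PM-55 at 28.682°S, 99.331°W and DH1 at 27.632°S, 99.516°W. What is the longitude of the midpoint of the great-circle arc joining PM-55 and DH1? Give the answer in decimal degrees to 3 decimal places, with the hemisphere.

99.424°W

Bx = cos φ₂ cos Δλ = 0.885940,  By = cos φ₂ sin Δλ = -0.002861
φₘ = atan2(sin φ₁ + sin φ₂, √((cos φ₁ + Bx)² + By²)) = -28.15703°
λₘ = λ₁ + atan2(By, cos φ₁ + Bx) = -99.42395°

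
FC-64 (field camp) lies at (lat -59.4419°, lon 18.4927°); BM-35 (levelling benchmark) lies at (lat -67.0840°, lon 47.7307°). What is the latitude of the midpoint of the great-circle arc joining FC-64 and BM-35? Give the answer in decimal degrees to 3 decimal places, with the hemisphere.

64.000°S

Bx = cos φ₂ cos Δλ = 0.339773,  By = cos φ₂ sin Δλ = 0.190189
φₘ = atan2(sin φ₁ + sin φ₂, √((cos φ₁ + Bx)² + By²)) = -63.99963°
λₘ = λ₁ + atan2(By, cos φ₁ + Bx) = 31.13110°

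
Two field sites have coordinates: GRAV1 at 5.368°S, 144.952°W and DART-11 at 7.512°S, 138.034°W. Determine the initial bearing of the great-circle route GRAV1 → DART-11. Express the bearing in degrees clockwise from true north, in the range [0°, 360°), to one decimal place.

Δλ = 6.9180°
y = sin Δλ · cos φ₂ = 0.119415
x = cos φ₁ sin φ₂ − sin φ₁ cos φ₂ cos Δλ = -0.038086
θ = atan2(y, x) = 107.6896° → 107.6896° (mod 360°)

107.7°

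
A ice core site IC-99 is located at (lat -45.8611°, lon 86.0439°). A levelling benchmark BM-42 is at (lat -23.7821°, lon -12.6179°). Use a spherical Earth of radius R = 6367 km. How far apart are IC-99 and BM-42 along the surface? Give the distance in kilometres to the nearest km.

8762 km

Δφ = 22.0790°,  Δλ = -98.6618°
a = sin²(Δφ/2) + cos φ₁ cos φ₂ sin²(Δλ/2) = 0.403286
c = 2·arcsin(√a) = 1.376142 rad = 78.8471°
d = R·c = 6367 × 1.376142 = 8761.9 km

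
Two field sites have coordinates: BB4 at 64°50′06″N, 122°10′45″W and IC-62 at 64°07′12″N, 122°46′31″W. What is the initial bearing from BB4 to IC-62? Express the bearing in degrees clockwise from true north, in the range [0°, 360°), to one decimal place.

BB4: φ = +64.83500°, λ = -122.17917°
IC-62: φ = +64.12000°, λ = -122.77528°
Δλ = -0.5961°
y = sin Δλ · cos φ₂ = -0.004541
x = cos φ₁ sin φ₂ − sin φ₁ cos φ₂ cos Δλ = -0.012457
θ = atan2(y, x) = -159.9713° → 200.0287° (mod 360°)

200.0°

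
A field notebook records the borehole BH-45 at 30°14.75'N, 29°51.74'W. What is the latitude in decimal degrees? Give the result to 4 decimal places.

30° + 14.75′/60 = 30 + 0.24583 = 30.2458°

30.2458°N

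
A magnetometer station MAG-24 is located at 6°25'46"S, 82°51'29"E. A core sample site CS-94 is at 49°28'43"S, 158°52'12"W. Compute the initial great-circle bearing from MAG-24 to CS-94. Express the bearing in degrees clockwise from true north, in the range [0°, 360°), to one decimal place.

MAG-24: φ = -6.42944°, λ = +82.85806°
CS-94: φ = -49.47861°, λ = -158.87000°
Δλ = 118.2719°
y = sin Δλ · cos φ₂ = 0.572225
x = cos φ₁ sin φ₂ − sin φ₁ cos φ₂ cos Δλ = -0.789844
θ = atan2(y, x) = 144.0775° → 144.0775° (mod 360°)

144.1°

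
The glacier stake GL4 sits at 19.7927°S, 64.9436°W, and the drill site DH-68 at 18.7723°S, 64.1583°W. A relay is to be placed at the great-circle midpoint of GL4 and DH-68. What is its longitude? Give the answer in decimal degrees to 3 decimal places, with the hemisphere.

64.550°W

Bx = cos φ₂ cos Δλ = 0.946716,  By = cos φ₂ sin Δλ = 0.012977
φₘ = atan2(sin φ₁ + sin φ₂, √((cos φ₁ + Bx)² + By²)) = -19.28292°
λₘ = λ₁ + atan2(By, cos φ₁ + Bx) = -64.54973°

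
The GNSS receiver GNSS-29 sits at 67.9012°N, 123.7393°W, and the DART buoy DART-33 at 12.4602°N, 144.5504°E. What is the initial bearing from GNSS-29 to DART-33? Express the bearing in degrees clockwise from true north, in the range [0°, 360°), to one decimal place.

276.3°

Δλ = -91.7103°
y = sin Δλ · cos φ₂ = -0.976011
x = cos φ₁ sin φ₂ − sin φ₁ cos φ₂ cos Δλ = 0.108172
θ = atan2(y, x) = -83.6757° → 276.3243° (mod 360°)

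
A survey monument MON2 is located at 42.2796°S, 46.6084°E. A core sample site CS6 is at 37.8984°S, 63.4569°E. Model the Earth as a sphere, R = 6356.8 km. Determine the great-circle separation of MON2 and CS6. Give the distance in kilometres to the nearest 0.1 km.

1507.4 km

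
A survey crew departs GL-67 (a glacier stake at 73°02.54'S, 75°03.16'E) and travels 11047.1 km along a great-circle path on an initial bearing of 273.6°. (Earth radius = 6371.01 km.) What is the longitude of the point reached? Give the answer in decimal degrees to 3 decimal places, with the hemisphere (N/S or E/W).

GL-67: φ = -73.04233°, λ = +75.05267°
δ = d/R = 11047.1/6371.01 = 1.733964 rad
φ₂ = arcsin(sin φ₁ cos δ + cos φ₁ sin δ cos θ)
   = arcsin(-0.95652·-0.16244 + 0.29167·0.98672·0.06279) = 9.98858°
λ₂ = λ₁ + atan2(sin θ sin δ cos φ₁, cos δ − sin φ₁ sin φ₂) = -14.25597°

14.256°W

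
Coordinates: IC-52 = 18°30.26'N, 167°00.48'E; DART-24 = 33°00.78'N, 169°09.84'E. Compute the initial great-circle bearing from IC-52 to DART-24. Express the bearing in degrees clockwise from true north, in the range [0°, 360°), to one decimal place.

IC-52: φ = +18.50433°, λ = +167.00800°
DART-24: φ = +33.01300°, λ = +169.16400°
Δλ = 2.1560°
y = sin Δλ · cos φ₂ = 0.031546
x = cos φ₁ sin φ₂ − sin φ₁ cos φ₂ cos Δλ = 0.250715
θ = atan2(y, x) = 7.1716° → 7.1716° (mod 360°)

7.2°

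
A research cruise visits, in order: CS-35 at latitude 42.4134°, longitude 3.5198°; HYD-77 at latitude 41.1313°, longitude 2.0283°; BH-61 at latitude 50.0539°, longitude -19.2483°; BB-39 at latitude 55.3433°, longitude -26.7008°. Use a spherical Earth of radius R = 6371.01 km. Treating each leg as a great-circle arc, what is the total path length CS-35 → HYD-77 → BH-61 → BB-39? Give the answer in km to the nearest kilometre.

CS-35→HYD-77: c = 0.029624 rad, d = 188.73 km
HYD-77→BH-61: c = 0.301353 rad, d = 1919.92 km
BH-61→BB-39: c = 0.121256 rad, d = 772.52 km
Total = 188.73 + 1919.92 + 772.52 = 2881.18 km

2881 km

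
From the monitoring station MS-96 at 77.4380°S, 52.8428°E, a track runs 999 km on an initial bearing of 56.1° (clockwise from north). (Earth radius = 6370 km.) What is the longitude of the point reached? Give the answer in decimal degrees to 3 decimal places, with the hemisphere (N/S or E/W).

76.223°E

δ = d/R = 999/6370 = 0.156829 rad
φ₂ = arcsin(sin φ₁ cos δ + cos φ₁ sin δ cos θ)
   = arcsin(-0.97606·0.98773 + 0.21750·0.15619·0.55775) = -70.93278°
λ₂ = λ₁ + atan2(sin θ sin δ cos φ₁, cos δ − sin φ₁ sin φ₂) = 76.22327°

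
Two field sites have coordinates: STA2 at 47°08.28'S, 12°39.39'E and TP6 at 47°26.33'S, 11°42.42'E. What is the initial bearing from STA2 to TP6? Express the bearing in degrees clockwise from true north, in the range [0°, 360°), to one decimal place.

STA2: φ = -47.13800°, λ = +12.65650°
TP6: φ = -47.43883°, λ = +11.70700°
Δλ = -0.9495°
y = sin Δλ · cos φ₂ = -0.011208
x = cos φ₁ sin φ₂ − sin φ₁ cos φ₂ cos Δλ = -0.005319
θ = atan2(y, x) = -115.3853° → 244.6147° (mod 360°)

244.6°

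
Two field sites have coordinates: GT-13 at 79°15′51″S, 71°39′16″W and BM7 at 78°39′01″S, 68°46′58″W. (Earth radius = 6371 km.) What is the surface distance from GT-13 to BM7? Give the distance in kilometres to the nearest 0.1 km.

GT-13: φ = -79.26417°, λ = -71.65444°
BM7: φ = -78.65028°, λ = -68.78278°
Δφ = 0.6139°,  Δλ = 2.8717°
a = sin²(Δφ/2) + cos φ₁ cos φ₂ sin²(Δλ/2) = 0.000052
c = 2·arcsin(√a) = 0.014383 rad = 0.8241°
d = R·c = 6371 × 0.014383 = 91.6 km

91.6 km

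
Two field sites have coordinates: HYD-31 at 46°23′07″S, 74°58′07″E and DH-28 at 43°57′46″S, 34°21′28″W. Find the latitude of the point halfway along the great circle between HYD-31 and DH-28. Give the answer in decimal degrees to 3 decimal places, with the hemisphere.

60.095°S

HYD-31: φ = -46.38528°, λ = +74.96861°
DH-28: φ = -43.96278°, λ = -34.35778°
Bx = cos φ₂ cos Δλ = -0.238214,  By = cos φ₂ sin Δλ = -0.679230
φₘ = atan2(sin φ₁ + sin φ₂, √((cos φ₁ + Bx)² + By²)) = -60.09517°
λₘ = λ₁ + atan2(By, cos φ₁ + Bx) = 18.58688°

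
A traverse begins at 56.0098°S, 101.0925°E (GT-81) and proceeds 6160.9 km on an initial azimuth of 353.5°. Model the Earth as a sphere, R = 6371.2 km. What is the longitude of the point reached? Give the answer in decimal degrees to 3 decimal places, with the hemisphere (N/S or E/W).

95.745°E

δ = d/R = 6160.9/6371.2 = 0.966992 rad
φ₂ = arcsin(sin φ₁ cos δ + cos φ₁ sin δ cos θ)
   = arcsin(-0.82913·0.56778 + 0.55905·0.82318·0.99357) = -0.77474°
λ₂ = λ₁ + atan2(sin θ sin δ cos φ₁, cos δ − sin φ₁ sin φ₂) = 95.74504°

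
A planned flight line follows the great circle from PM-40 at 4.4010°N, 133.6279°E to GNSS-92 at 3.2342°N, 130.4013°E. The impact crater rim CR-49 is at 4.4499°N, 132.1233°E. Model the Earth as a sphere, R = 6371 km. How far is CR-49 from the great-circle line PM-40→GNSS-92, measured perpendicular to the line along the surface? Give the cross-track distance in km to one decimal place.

δ₁₃ = central angle PM-40→CR-49 = 0.026196 rad  (haversine)
θ₁₃ = bearing PM-40→CR-49 = 271.925°,  θ₁₂ = bearing PM-40→GNSS-92 = 250.191°
dₓₜ = R·arcsin(sin δ₁₃ · sin(θ₁₃ − θ₁₂)) = 6371·arcsin(0.02619·sin(21.734°)) = 61.794 km
|dₓₜ| = 61.794 km

61.8 km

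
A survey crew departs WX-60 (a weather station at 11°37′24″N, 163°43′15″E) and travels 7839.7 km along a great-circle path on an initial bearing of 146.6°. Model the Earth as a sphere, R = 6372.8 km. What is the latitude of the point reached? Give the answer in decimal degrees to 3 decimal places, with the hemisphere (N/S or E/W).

WX-60: φ = +11.62333°, λ = +163.72083°
δ = d/R = 7839.7/6372.8 = 1.230181 rad
φ₂ = arcsin(sin φ₁ cos δ + cos φ₁ sin δ cos θ)
   = arcsin(0.20148·0.33407 + 0.97949·0.94255·-0.83485) = -44.70383°
λ₂ = λ₁ + atan2(sin θ sin δ cos φ₁, cos δ − sin φ₁ sin φ₂) = -149.39206°

44.704°S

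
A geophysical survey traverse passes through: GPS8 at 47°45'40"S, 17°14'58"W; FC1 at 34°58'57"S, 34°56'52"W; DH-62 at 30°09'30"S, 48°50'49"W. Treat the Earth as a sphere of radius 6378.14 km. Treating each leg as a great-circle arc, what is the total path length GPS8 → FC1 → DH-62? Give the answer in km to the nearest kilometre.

3451 km

GPS8: φ = -47.76111°, λ = -17.24944°
FC1: φ = -34.98250°, λ = -34.94778°
DH-62: φ = -30.15833°, λ = -48.84694°
GPS8→FC1: c = 0.320226 rad, d = 2042.45 km
FC1→DH-62: c = 0.220835 rad, d = 1408.52 km
Total = 2042.45 + 1408.52 = 3450.97 km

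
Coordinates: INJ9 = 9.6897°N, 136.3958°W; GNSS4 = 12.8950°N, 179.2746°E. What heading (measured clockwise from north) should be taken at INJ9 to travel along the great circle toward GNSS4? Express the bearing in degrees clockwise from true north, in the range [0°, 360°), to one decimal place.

Δλ = -44.3296°
y = sin Δλ · cos φ₂ = -0.681162
x = cos φ₁ sin φ₂ − sin φ₁ cos φ₂ cos Δλ = 0.102619
θ = atan2(y, x) = -81.4327° → 278.5673° (mod 360°)

278.6°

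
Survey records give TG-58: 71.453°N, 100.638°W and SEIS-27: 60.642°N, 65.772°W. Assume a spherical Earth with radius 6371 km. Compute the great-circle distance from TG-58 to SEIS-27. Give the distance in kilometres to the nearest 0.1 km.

Δφ = -10.8110°,  Δλ = 34.8660°
a = sin²(Δφ/2) + cos φ₁ cos φ₂ sin²(Δλ/2) = 0.022871
c = 2·arcsin(√a) = 0.303629 rad = 17.3966°
d = R·c = 6371 × 0.303629 = 1934.4 km

1934.4 km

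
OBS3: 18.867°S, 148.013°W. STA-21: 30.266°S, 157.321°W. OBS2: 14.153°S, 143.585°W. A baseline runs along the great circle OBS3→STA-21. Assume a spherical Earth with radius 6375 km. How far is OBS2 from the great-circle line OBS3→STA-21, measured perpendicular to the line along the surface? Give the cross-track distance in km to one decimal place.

δ₁₃ = central angle OBS3→OBS2 = 0.110704 rad  (haversine)
θ₁₃ = bearing OBS3→OBS2 = 42.658°,  θ₁₂ = bearing OBS3→STA-21 = 214.757°
dₓₜ = R·arcsin(sin δ₁₃ · sin(θ₁₃ − θ₁₂)) = 6375·arcsin(0.11048·sin(-172.099°)) = -96.823 km
|dₓₜ| = 96.823 km

96.8 km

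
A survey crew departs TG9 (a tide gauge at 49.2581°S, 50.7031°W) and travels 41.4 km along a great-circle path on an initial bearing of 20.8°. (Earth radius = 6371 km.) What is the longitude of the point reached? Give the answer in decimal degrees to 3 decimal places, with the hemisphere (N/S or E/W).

50.502°W

δ = d/R = 41.4/6371 = 0.006498 rad
φ₂ = arcsin(sin φ₁ cos δ + cos φ₁ sin δ cos θ)
   = arcsin(-0.75766·0.99998 + 0.65265·0.00650·0.93483) = -48.90987°
λ₂ = λ₁ + atan2(sin θ sin δ cos φ₁, cos δ − sin φ₁ sin φ₂) = -50.50194°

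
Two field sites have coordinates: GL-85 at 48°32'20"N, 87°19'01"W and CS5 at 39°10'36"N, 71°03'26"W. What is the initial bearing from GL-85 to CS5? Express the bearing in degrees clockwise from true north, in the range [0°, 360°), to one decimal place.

122.7°

GL-85: φ = +48.53889°, λ = -87.31694°
CS5: φ = +39.17667°, λ = -71.05722°
Δλ = 16.2597°
y = sin Δλ · cos φ₂ = 0.217050
x = cos φ₁ sin φ₂ − sin φ₁ cos φ₂ cos Δλ = -0.139439
θ = atan2(y, x) = 122.7178° → 122.7178° (mod 360°)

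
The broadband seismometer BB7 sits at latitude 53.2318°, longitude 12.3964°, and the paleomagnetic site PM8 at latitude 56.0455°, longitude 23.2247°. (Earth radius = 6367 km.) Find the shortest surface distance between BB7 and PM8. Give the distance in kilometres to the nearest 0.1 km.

762.3 km

Δφ = 2.8137°,  Δλ = 10.8283°
a = sin²(Δφ/2) + cos φ₁ cos φ₂ sin²(Δλ/2) = 0.003579
c = 2·arcsin(√a) = 0.119724 rad = 6.8597°
d = R·c = 6367 × 0.119724 = 762.3 km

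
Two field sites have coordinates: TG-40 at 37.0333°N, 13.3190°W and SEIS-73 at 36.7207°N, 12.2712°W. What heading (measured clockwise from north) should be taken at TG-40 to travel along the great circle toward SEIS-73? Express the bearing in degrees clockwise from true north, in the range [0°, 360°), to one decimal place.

110.1°

Δλ = 1.0478°
y = sin Δλ · cos φ₂ = 0.014658
x = cos φ₁ sin φ₂ − sin φ₁ cos φ₂ cos Δλ = -0.005375
θ = atan2(y, x) = 110.1385° → 110.1385° (mod 360°)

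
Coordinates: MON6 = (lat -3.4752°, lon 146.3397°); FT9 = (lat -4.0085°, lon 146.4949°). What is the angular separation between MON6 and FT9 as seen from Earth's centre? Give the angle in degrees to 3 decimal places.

Δφ = -0.5333°,  Δλ = 0.1552°
a = sin²(Δφ/2) + cos φ₁ cos φ₂ sin²(Δλ/2) = 0.000023
c = 2·arcsin(√a) = 0.009692 rad = 0.5553°

0.555°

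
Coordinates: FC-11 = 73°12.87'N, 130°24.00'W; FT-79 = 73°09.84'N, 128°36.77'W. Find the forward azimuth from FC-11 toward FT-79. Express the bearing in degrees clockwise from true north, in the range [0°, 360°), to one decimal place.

94.7°

FC-11: φ = +73.21450°, λ = -130.40000°
FT-79: φ = +73.16400°, λ = -128.61283°
Δλ = 1.7872°
y = sin Δλ · cos φ₂ = 0.009033
x = cos φ₁ sin φ₂ − sin φ₁ cos φ₂ cos Δλ = -0.000747
θ = atan2(y, x) = 94.7244° → 94.7244° (mod 360°)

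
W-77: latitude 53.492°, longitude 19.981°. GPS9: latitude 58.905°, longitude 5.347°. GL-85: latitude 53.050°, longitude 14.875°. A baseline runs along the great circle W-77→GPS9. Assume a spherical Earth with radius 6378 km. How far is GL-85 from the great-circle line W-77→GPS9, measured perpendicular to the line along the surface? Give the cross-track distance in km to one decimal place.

245.9 km

δ₁₃ = central angle W-77→GL-85 = 0.053838 rad  (haversine)
θ₁₃ = bearing W-77→GL-85 = 263.816°,  θ₁₂ = bearing W-77→GPS9 = 309.563°
dₓₜ = R·arcsin(sin δ₁₃ · sin(θ₁₃ − θ₁₂)) = 6378·arcsin(0.05381·sin(-45.747°)) = -245.893 km
|dₓₜ| = 245.893 km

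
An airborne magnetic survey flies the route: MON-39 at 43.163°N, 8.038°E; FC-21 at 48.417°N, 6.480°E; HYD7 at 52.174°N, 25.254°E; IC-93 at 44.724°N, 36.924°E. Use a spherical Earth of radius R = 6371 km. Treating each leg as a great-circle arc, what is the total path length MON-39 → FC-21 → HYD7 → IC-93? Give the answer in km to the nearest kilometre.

3181 km

MON-39→FC-21: c = 0.093634 rad, d = 596.54 km
FC-21→HYD7: c = 0.218631 rad, d = 1392.90 km
HYD7→IC-93: c = 0.187081 rad, d = 1191.89 km
Total = 596.54 + 1392.90 + 1191.89 = 3181.33 km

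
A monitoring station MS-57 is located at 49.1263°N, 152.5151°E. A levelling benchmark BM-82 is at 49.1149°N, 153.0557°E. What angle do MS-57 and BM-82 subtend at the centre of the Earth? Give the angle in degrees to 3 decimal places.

0.354°

Δφ = -0.0114°,  Δλ = 0.5406°
a = sin²(Δφ/2) + cos φ₁ cos φ₂ sin²(Δλ/2) = 0.000010
c = 2·arcsin(√a) = 0.006178 rad = 0.3540°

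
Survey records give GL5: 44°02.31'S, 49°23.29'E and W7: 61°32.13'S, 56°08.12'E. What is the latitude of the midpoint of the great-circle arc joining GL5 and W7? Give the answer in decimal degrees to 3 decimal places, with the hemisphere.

GL5: φ = -44.03850°, λ = +49.38817°
W7: φ = -61.53550°, λ = +56.13533°
Bx = cos φ₂ cos Δλ = 0.473313,  By = cos φ₂ sin Δλ = 0.055997
φₘ = atan2(sin φ₁ + sin φ₂, √((cos φ₁ + Bx)² + By²)) = -52.83288°
λₘ = λ₁ + atan2(By, cos φ₁ + Bx) = 52.07735°

52.833°S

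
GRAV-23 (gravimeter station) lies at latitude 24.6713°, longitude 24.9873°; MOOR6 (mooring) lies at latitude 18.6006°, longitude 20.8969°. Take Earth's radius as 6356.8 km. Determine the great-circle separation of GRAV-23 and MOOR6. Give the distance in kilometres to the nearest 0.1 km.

Δφ = -6.0707°,  Δλ = -4.0904°
a = sin²(Δφ/2) + cos φ₁ cos φ₂ sin²(Δλ/2) = 0.003901
c = 2·arcsin(√a) = 0.124995 rad = 7.1617°
d = R·c = 6356.8 × 0.124995 = 794.6 km

794.6 km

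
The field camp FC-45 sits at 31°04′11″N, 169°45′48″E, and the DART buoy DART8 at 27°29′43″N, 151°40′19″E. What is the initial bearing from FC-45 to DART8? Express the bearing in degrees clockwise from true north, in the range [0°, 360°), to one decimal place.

261.8°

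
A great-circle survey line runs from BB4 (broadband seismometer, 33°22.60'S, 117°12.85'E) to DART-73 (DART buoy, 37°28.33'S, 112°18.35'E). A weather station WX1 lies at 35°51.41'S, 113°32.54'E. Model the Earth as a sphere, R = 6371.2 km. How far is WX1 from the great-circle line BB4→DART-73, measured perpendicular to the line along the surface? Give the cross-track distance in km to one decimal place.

BB4: φ = -33.37667°, λ = +117.21417°
DART-73: φ = -37.47217°, λ = +112.30583°
WX1: φ = -35.85683°, λ = +113.54233°
δ₁₃ = central angle BB4→WX1 = 0.068220 rad  (haversine)
θ₁₃ = bearing BB4→WX1 = 229.591°,  θ₁₂ = bearing BB4→DART-73 = 222.922°
dₓₜ = R·arcsin(sin δ₁₃ · sin(θ₁₃ − θ₁₂)) = 6371.2·arcsin(0.06817·sin(6.669°)) = 50.439 km
|dₓₜ| = 50.439 km

50.4 km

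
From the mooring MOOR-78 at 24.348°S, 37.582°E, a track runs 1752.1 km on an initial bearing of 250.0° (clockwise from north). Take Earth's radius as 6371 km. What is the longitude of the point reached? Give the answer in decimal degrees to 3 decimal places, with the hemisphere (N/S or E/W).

20.656°E

δ = d/R = 1752.1/6371 = 0.275012 rad
φ₂ = arcsin(sin φ₁ cos δ + cos φ₁ sin δ cos θ)
   = arcsin(-0.41228·0.96242 + 0.91106·0.27156·-0.34202) = -28.77706°
λ₂ = λ₁ + atan2(sin θ sin δ cos φ₁, cos δ − sin φ₁ sin φ₂) = 20.65597°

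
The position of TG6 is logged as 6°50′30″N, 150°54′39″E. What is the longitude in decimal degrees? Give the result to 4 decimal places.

150° + 54′/60 + 39″/3600 = 150 + 0.90000 + 0.01083 = 150.9108°

150.9108°E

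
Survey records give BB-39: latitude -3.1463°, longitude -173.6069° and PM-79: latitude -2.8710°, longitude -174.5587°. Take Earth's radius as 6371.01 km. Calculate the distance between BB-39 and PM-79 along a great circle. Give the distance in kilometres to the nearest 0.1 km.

Δφ = 0.2753°,  Δλ = -0.9518°
a = sin²(Δφ/2) + cos φ₁ cos φ₂ sin²(Δλ/2) = 0.000075
c = 2·arcsin(√a) = 0.017271 rad = 0.9896°
d = R·c = 6371.01 × 0.017271 = 110.0 km

110.0 km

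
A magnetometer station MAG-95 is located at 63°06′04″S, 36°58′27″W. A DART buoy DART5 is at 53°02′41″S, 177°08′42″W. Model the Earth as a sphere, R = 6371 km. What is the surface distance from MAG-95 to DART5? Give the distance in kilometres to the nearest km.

6644 km

MAG-95: φ = -63.10111°, λ = -36.97417°
DART5: φ = -53.04472°, λ = -177.14500°
Δφ = 10.0564°,  Δλ = -140.1708°
a = sin²(Δφ/2) + cos φ₁ cos φ₂ sin²(Δλ/2) = 0.248115
c = 2·arcsin(√a) = 1.042838 rad = 59.7502°
d = R·c = 6371 × 1.042838 = 6643.9 km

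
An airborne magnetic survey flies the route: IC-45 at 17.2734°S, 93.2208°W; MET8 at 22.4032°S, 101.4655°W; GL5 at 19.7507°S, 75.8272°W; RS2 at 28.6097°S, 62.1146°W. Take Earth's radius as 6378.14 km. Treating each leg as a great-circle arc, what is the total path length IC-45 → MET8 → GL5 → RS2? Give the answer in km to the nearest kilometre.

IC-45→MET8: c = 0.162225 rad, d = 1034.69 km
MET8→GL5: c = 0.419585 rad, d = 2676.17 km
GL5→RS2: c = 0.267179 rad, d = 1704.10 km
Total = 1034.69 + 2676.17 + 1704.10 = 5414.97 km

5415 km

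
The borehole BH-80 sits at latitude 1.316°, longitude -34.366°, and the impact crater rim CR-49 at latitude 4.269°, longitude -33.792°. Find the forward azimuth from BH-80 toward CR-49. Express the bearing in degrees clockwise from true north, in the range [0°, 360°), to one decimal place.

Δλ = 0.5740°
y = sin Δλ · cos φ₂ = 0.009990
x = cos φ₁ sin φ₂ − sin φ₁ cos φ₂ cos Δλ = 0.051518
θ = atan2(y, x) = 10.9745° → 10.9745° (mod 360°)

11.0°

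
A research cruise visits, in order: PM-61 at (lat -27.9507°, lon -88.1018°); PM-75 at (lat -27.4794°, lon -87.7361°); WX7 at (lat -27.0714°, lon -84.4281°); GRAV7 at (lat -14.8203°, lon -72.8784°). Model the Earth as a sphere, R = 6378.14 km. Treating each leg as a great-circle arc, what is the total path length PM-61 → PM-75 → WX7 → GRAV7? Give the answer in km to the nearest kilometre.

PM-61→PM-75: c = 0.009979 rad, d = 63.65 km
PM-75→WX7: c = 0.051806 rad, d = 330.43 km
WX7→GRAV7: c = 0.284519 rad, d = 1814.70 km
Total = 63.65 + 330.43 + 1814.70 = 2208.78 km

2209 km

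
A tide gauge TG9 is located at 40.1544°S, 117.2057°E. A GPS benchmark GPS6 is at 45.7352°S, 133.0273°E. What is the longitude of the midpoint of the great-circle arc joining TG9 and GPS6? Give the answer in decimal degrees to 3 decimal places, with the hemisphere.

124.755°E

Bx = cos φ₂ cos Δλ = 0.671533,  By = cos φ₂ sin Δλ = 0.190298
φₘ = atan2(sin φ₁ + sin φ₂, √((cos φ₁ + Bx)² + By²)) = -43.21755°
λₘ = λ₁ + atan2(By, cos φ₁ + Bx) = 124.75535°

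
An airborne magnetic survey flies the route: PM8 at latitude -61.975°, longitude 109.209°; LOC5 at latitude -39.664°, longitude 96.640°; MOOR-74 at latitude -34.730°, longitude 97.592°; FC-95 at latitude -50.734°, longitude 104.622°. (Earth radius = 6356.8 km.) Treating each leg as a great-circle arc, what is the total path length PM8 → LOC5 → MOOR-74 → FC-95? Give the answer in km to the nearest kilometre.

PM8→LOC5: c = 0.411633 rad, d = 2616.67 km
LOC5→MOOR-74: c = 0.087124 rad, d = 553.83 km
MOOR-74→FC-95: c = 0.293172 rad, d = 1863.64 km
Total = 2616.67 + 553.83 + 1863.64 = 5034.14 km

5034 km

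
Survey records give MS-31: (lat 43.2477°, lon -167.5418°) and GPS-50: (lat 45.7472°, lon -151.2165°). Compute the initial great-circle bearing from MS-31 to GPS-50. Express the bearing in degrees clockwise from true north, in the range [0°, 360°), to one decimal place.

72.2°

Δλ = 16.3253°
y = sin Δλ · cos φ₂ = 0.196152
x = cos φ₁ sin φ₂ − sin φ₁ cos φ₂ cos Δλ = 0.062888
θ = atan2(y, x) = 72.2238° → 72.2238° (mod 360°)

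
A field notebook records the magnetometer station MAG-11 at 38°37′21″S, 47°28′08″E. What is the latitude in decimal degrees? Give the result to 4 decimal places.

38° + 37′/60 + 21″/3600 = 38 + 0.61667 + 0.00583 = 38.6225°

38.6225°S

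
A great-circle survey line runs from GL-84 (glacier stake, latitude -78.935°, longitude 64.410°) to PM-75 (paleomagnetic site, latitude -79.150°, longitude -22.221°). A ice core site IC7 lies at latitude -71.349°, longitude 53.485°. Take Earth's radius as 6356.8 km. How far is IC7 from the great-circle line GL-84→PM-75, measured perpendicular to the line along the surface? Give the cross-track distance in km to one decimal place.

850.8 km

δ₁₃ = central angle GL-84→IC7 = 0.140576 rad  (haversine)
θ₁₃ = bearing GL-84→IC7 = 334.369°,  θ₁₂ = bearing GL-84→PM-75 = 226.611°
dₓₜ = R·arcsin(sin δ₁₃ · sin(θ₁₃ − θ₁₂)) = 6356.8·arcsin(0.14011·sin(107.758°)) = 850.774 km
|dₓₜ| = 850.774 km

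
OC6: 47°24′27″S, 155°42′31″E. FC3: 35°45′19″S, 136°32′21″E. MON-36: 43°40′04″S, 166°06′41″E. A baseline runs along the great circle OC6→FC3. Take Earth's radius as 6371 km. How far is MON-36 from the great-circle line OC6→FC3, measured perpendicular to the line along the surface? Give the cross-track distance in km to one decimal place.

OC6: φ = -47.40750°, λ = +155.70861°
FC3: φ = -35.75528°, λ = +136.53917°
MON-36: φ = -43.66778°, λ = +166.11139°
δ₁₃ = central angle OC6→MON-36 = 0.142784 rad  (haversine)
θ₁₃ = bearing OC6→MON-36 = 66.619°,  θ₁₂ = bearing OC6→FC3 = 302.359°
dₓₜ = R·arcsin(sin δ₁₃ · sin(θ₁₃ − θ₁₂)) = 6371·arcsin(0.14230·sin(-235.741°)) = 751.030 km
|dₓₜ| = 751.030 km

751.0 km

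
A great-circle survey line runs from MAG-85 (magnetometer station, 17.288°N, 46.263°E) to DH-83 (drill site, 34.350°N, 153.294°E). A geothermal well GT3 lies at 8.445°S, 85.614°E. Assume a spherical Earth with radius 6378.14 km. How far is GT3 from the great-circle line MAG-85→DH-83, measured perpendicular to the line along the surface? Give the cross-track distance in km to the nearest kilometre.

4721 km

δ₁₃ = central angle MAG-85→GT3 = 0.813866 rad  (haversine)
θ₁₃ = bearing MAG-85→GT3 = 120.370°,  θ₁₂ = bearing MAG-85→DH-83 = 52.277°
dₓₜ = R·arcsin(sin δ₁₃ · sin(θ₁₃ − θ₁₂)) = 6378.14·arcsin(0.72695·sin(68.093°)) = 4721.253 km
|dₓₜ| = 4721.253 km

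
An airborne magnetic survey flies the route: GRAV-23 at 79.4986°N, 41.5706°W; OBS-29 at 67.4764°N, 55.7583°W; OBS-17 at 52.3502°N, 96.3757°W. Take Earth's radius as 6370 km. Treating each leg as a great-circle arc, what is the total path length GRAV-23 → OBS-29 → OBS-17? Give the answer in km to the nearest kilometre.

4139 km

GRAV-23→OBS-29: c = 0.219817 rad, d = 1400.23 km
OBS-29→OBS-17: c = 0.429967 rad, d = 2738.89 km
Total = 1400.23 + 2738.89 = 4139.12 km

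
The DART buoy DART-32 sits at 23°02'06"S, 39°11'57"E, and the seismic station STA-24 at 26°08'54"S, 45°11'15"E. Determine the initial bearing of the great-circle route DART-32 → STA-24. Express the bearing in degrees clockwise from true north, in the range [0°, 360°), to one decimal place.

121.0°

DART-32: φ = -23.03500°, λ = +39.19917°
STA-24: φ = -26.14833°, λ = +45.18750°
Δλ = 5.9883°
y = sin Δλ · cos φ₂ = 0.093649
x = cos φ₁ sin φ₂ − sin φ₁ cos φ₂ cos Δλ = -0.056228
θ = atan2(y, x) = 120.9811° → 120.9811° (mod 360°)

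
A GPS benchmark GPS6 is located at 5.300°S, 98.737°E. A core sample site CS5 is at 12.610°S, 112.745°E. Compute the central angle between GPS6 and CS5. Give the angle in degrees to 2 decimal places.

Δφ = -7.3100°,  Δλ = 14.0080°
a = sin²(Δφ/2) + cos φ₁ cos φ₂ sin²(Δλ/2) = 0.018512
c = 2·arcsin(√a) = 0.272966 rad = 15.6398°

15.64°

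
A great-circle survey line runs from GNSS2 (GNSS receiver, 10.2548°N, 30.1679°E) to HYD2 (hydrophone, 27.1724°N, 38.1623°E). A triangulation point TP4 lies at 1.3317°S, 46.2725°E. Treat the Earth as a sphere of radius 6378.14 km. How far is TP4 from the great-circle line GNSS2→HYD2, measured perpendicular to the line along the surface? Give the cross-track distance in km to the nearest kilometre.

2151 km

δ₁₃ = central angle GNSS2→TP4 = 0.345173 rad  (haversine)
θ₁₃ = bearing GNSS2→TP4 = 124.956°,  θ₁₂ = bearing GNSS2→HYD2 = 22.926°
dₓₜ = R·arcsin(sin δ₁₃ · sin(θ₁₃ − θ₁₂)) = 6378.14·arcsin(0.33836·sin(102.030°)) = 2151.267 km
|dₓₜ| = 2151.267 km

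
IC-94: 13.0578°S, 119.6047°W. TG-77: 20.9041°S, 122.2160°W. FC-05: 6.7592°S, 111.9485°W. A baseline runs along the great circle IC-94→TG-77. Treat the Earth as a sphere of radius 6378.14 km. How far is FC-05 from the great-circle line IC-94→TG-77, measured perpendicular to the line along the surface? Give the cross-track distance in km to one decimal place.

602.4 km

δ₁₃ = central angle IC-94→FC-05 = 0.171442 rad  (haversine)
θ₁₃ = bearing IC-94→FC-05 = 50.850°,  θ₁₂ = bearing IC-94→TG-77 = 197.290°
dₓₜ = R·arcsin(sin δ₁₃ · sin(θ₁₃ − θ₁₂)) = 6378.14·arcsin(0.17060·sin(-146.439°)) = -602.436 km
|dₓₜ| = 602.436 km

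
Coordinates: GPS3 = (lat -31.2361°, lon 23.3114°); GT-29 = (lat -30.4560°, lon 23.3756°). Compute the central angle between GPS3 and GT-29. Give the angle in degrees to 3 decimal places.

Δφ = 0.7801°,  Δλ = 0.0642°
a = sin²(Δφ/2) + cos φ₁ cos φ₂ sin²(Δλ/2) = 0.000047
c = 2·arcsin(√a) = 0.013649 rad = 0.7820°

0.782°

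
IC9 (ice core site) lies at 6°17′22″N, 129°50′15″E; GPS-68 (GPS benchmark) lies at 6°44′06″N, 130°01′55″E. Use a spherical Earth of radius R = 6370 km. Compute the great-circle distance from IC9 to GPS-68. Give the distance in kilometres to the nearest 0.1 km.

IC9: φ = +6.28944°, λ = +129.83750°
GPS-68: φ = +6.73500°, λ = +130.03194°
Δφ = 0.4456°,  Δλ = 0.1944°
a = sin²(Δφ/2) + cos φ₁ cos φ₂ sin²(Δλ/2) = 0.000018
c = 2·arcsin(√a) = 0.008476 rad = 0.4856°
d = R·c = 6370 × 0.008476 = 54.0 km

54.0 km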